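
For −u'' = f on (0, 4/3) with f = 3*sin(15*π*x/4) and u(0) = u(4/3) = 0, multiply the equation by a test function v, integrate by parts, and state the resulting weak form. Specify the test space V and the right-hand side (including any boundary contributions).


V = H^1_0(0, 4/3) (so v(0) = v(4/3) = 0); weak form: ∫_0^4/3 u'v' dx = ∫_0^4/3 (3*sin(15*π*x/4)) v dx for all v ∈ V.

Multiply both sides by a test function v and integrate from 0 to 4/3:
  ∫_0^4/3 −u''(x) v(x) dx = ∫_0^4/3 f(x) v(x) dx.
Integrate the LHS by parts once:
  ∫_0^4/3 −u'' v dx = −[u'(x) v(x)]_0^4/3 + ∫_0^4/3 u'(x) v'(x) dx.
Thus ∫_0^4/3 u'(x) v'(x) dx = ∫_0^4/3 f(x) v(x) dx + [u'(x) v(x)]_0^4/3.
Choose V so that boundary terms are either known or forced to vanish.
u is Dirichlet: u(0) = u(4/3) = 0. Let V = H^1_0(0, 4/3); then v(0) = v(4/3) = 0, and [u' v]_0^4/3 = 0.
Weak formulation: find u (satisfying any essential BC) such that ∫_0^4/3 u'(x) v'(x) dx = ∫_0^4/3 f v dx for all v ∈ V.
Substituting f(x) = 3*sin(15*π*x/4), the right-hand side is ∫_0^4/3 (3*sin(15*π*x/4)) v dx.


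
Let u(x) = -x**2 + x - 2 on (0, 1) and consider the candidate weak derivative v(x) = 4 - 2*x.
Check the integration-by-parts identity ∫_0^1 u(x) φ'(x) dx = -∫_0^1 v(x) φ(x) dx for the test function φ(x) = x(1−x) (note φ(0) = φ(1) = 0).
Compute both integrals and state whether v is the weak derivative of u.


LHS = 0, RHS = -1/2. No, v is not the weak derivative of u.

u(x) = -x**2 + x - 2, classical derivative u'(x) = 1 - 2*x.
φ(x) = x(1−x), so φ'(x) = 1 - 2*x.
Note φ(0) = φ(1) = 0, so the boundary term u·φ vanishes.
LHS = ∫_0^1 u(x) φ'(x) dx = ∫_0^1 (2*x^3 - 3*x^2 + 5*x - 2) dx. Term by term:
  ∫_0^1 2*x^3 dx = 1/2;  ∫_0^1 -3*x^2 dx = -1;  ∫_0^1 5*x dx = 5/2;
  ∫_0^1 -2 dx = -2.
Sum: 1/2 − 1 + 5/2 − 2 = 0.
So LHS = 0.
∫_0^1 v(x) φ(x) dx = ∫_0^1 (2*x^3 - 6*x^2 + 4*x) dx. Term by term:
  ∫_0^1 2*x^3 dx = 1/2;  ∫_0^1 -6*x^2 dx = -2;  ∫_0^1 4*x dx = 2.
Sum: 1/2 − 2 + 2 = 1/2.
So RHS = -∫_0^1 v(x) φ(x) dx = -1/2.
LHS − RHS = 1/2 ≠ 0, so the identity fails.
(For a valid weak derivative the identity must hold for EVERY test function, in particular this one. The failure shows v is NOT the weak derivative of u.)
Correct weak derivative would be u'(x) = 1 - 2*x.


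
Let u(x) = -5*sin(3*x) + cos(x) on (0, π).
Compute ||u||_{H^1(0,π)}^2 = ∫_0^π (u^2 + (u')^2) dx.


||u||_{H^1(0,π)}^2 = 126*π

u'(x) = -sin(x) - 15*cos(3*x).
Expand u² and (u')² and integrate term by term on (0, π), using: for integers n ≥ 1, ∫_0^π sin²(nx) dx = ∫_0^π cos²(nx) dx = π/2; for n ≠ n', ∫_0^π sin(nx)sin(n'x) dx = ∫_0^π cos(nx)cos(n'x) dx = 0; and by product-to-sum, ∫_0^π sin(nx)cos(n'x) dx = ½∫_0^π [sin((n+n')x) + sin((n−n')x)] dx, which is 0 when n+n' is even and 2n/(n²−n'²) when n+n' is odd (it need not vanish on (0, π)).
  u² squared terms: (-5)²·∫sin(3x)² dx = 25·π/2 = 25*π/2;  (1)²·∫cos(x)² dx = 1·π/2 = π/2.
  u² cross terms: 2·(-5)·(1)·∫sin(3x)·cos(x) dx = -10·(0) = 0.
  So ∫_0^π u² dx = 25*π/2 + π/2 + 0 = 13*π.
  (u')² squared terms: (-1)²·∫sin(x)² dx = 1·π/2 = π/2;  (-15)²·∫cos(3x)² dx = 225·π/2 = 225*π/2.
  (u')² cross terms: 2·(-1)·(-15)·∫sin(x)·cos(3x) dx = 30·(0) = 0.
  So ∫_0^π (u')² dx = π/2 + 225*π/2 + 0 = 113*π.
||u||_{H^1}^2 = (13*π) + (113*π) = 126*π.


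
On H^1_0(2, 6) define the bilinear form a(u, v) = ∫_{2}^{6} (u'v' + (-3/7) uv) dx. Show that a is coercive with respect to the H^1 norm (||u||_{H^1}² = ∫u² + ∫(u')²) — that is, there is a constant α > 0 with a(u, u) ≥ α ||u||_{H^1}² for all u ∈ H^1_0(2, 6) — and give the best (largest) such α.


α = (-48/7 + π^2)/(π^2 + 16)

Coercivity of a(·,·) on H^1_0(2, 6) means a(u, u) ≥ α ||u||_{H^1}² for every u ∈ H^1_0.
The interval has length L = 4, and Poincaré/coercivity depend only on L. Here a(u, u) = ∫(u')² + (-3/7)·∫u².
Here c = -3/7 < 0 with |c| < (π/L)² = π^2/16, so coercivity still holds. The condition a(u,u) ≥ α||u||_{H^1}² reads (1−α)∫(u')² ≥ (α−c)∫u². Any admissible α is ≤ 1 (rapidly oscillating u have ∫u²/∫(u')² → 0), and α = 1 would force 0 ≥ (1−c)∫u², impossible since c < 1; so 1−α > 0. By the sharp Poincaré inequality on H^1_0 of an interval of length L, ∫(u')² ≥ (π/L)²∫u² with equality for the first sine mode sin(π(x−x₀)/L) (x₀ the left endpoint), so the inequality holds for all u iff (1−α)(π/L)² ≥ α − c, i.e. α ≤ ((π/L)² + c)/((π/L)² + 1) = (1 + c(L/π)²)/(1 + (L/π)²). (Direct route, valid since c ≤ 0: Poincaré gives c∫u² ≥ c(L/π)²∫(u')², so a(u,u) ≥ (1 + c(L/π)²)∫(u')², while ||u||_{H^1}² ≤ (1 + (L/π)²)∫(u')²; dividing yields the same α.) With (π/L)² = π^2/16 and c = -3/7, the largest admissible constant is α = ((π/L)² + c)/((π/L)² + 1).
Simplifying, α = (-48/7 + π^2)/(π^2 + 16).


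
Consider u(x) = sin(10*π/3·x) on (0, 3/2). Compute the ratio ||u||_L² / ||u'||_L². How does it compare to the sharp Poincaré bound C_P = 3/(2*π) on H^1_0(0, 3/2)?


||u||_L² / ||u'||_L² = 3/(10*π) < C_P = 3/(2*π).

u(x) = sin(10*π/3·x), so u'(x) = 10*π*cos(10*π*x/3)/3.
Writing u(x) = A·sin(kπx/L) with A = 1 and k = 5, use ∫_0^L sin²(kπx/L) dx = L/2 and ∫_0^L cos²(kπx/L) dx = L/2.
u² = 1·sin²(10*π/3·x) and (u')² = 100*π^2/9·cos²(10*π/3·x), and each of sin², cos² integrates to L/2 = 3/4 over (0, 3/2).
∫_0^3/2 u² dx = 3/4, so ||u||_L² = sqrt(3)/2.
∫_0^3/2 (u')² dx = 25*π^2/3, so ||u'||_L² = 5*sqrt(3)*π/3.
Ratio ||u||_L² / ||u'||_L² = 3/(10*π).
Sharp Poincaré constant on H^1_0(0, 3/2) is C_P = L/π = 3/(2*π), achieved by sin(2*π/3·x).
This is the k = 5 harmonic; the ratio L/(kπ) is strictly less than C_P = L/π, consistent with the sharp inequality ||u||_L² ≤ C_P ||u'||_L².


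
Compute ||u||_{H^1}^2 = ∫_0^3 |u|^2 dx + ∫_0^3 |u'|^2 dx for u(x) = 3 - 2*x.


||u||_{H^1}^2 = 21

The H^1 norm (squared) on an interval (0, L) is
  ||u||_{H^1}^2 = ∫_0^L u(x)^2 dx + ∫_0^L u'(x)^2 dx.
Compute u'(x) = -2.
Then u(x)^2 = 4*x**2 - 12*x + 9 and u'(x)^2 = 4.
Integrate each monomial from 0 to 3 using ∫_0^3 c·x^n dx = c·3^(n+1)/(n+1):
  ∫_0^3 u(x)^2 dx = ∫_0^3 (4*x^2 - 12*x + 9) dx. Term by term:
    ∫_0^3 4*x^2 dx = 36;  ∫_0^3 -12*x dx = -54;  ∫_0^3 9 dx = 27.
  Sum: 36 − 54 + 27 = 9.
  ∫_0^3 u'(x)^2 dx = ∫_0^3 (4) dx. Term by term:
    ∫_0^3 4 dx = 12.
Adding: ||u||_{H^1}^2 = 9 + 12 = 21.


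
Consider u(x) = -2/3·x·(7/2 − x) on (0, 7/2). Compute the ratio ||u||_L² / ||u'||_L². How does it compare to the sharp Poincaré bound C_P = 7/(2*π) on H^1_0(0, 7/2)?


||u||_L² / ||u'||_L² = 7*sqrt(10)/20 < C_P = 7/(2*π).

u(x) = -2/3·x·(7/2 − x), so u'(x) = 4*x/3 - 7/3.
u(x) = -2/3·x·(7/2 − x) vanishes at x = 0 and x = 7/2, so u ∈ H^1_0(0, 7/2). Differentiate via the product rule and integrate the resulting polynomials term by term.
  ∫_0^7/2 u² dx = ∫_0^7/2 (4*x^4/9 - 28*x^3/9 + 49*x^2/9) dx. Term by term:
    ∫_0^7/2 4*x^4/9 dx = 16807/360;  ∫_0^7/2 -28*x^3/9 dx = -16807/144;  ∫_0^7/2 49*x^2/9 dx = 16807/216.
  Sum: 16807/360 − 16807/144 + 16807/216 = 16807/2160.
  ∫_0^7/2 (u')² dx = ∫_0^7/2 (16*x^2/9 - 56*x/9 + 49/9) dx. Term by term:
    ∫_0^7/2 16*x^2/9 dx = 686/27;  ∫_0^7/2 -56*x/9 dx = -343/9;  ∫_0^7/2 49/9 dx = 343/18.
  Sum: 686/27 − 343/9 + 343/18 = 343/54.
∫_0^7/2 u² dx = 16807/2160, so ||u||_L² = 49*sqrt(105)/180.
∫_0^7/2 (u')² dx = 343/54, so ||u'||_L² = 7*sqrt(42)/18.
Ratio ||u||_L² / ||u'||_L² = 7*sqrt(10)/20.
Sharp Poincaré constant on H^1_0(0, 7/2) is C_P = L/π = 7/(2*π), achieved by sin(2*π/7·x).
A polynomial bump cannot attain the sharp Poincaré constant (only the first sine eigenfunction does), so the ratio is strictly less than C_P, consistent with ||u||_L² ≤ C_P ||u'||_L².


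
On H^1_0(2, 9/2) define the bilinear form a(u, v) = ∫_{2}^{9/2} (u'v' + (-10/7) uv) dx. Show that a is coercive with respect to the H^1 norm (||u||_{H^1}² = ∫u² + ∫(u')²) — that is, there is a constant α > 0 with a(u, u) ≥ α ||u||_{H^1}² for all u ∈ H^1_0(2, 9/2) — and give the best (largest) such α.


α = 2*(-125 + 14*π^2)/(7*(25 + 4*π^2))

Coercivity of a(·,·) on H^1_0(2, 9/2) means a(u, u) ≥ α ||u||_{H^1}² for every u ∈ H^1_0.
The interval has length L = 5/2, and Poincaré/coercivity depend only on L. Here a(u, u) = ∫(u')² + (-10/7)·∫u².
Here c = -10/7 < 0 with |c| < (π/L)² = 4*π^2/25, so coercivity still holds. The condition a(u,u) ≥ α||u||_{H^1}² reads (1−α)∫(u')² ≥ (α−c)∫u². Any admissible α is ≤ 1 (rapidly oscillating u have ∫u²/∫(u')² → 0), and α = 1 would force 0 ≥ (1−c)∫u², impossible since c < 1; so 1−α > 0. By the sharp Poincaré inequality on H^1_0 of an interval of length L, ∫(u')² ≥ (π/L)²∫u² with equality for the first sine mode sin(π(x−x₀)/L) (x₀ the left endpoint), so the inequality holds for all u iff (1−α)(π/L)² ≥ α − c, i.e. α ≤ ((π/L)² + c)/((π/L)² + 1) = (1 + c(L/π)²)/(1 + (L/π)²). (Direct route, valid since c ≤ 0: Poincaré gives c∫u² ≥ c(L/π)²∫(u')², so a(u,u) ≥ (1 + c(L/π)²)∫(u')², while ||u||_{H^1}² ≤ (1 + (L/π)²)∫(u')²; dividing yields the same α.) With (π/L)² = 4*π^2/25 and c = -10/7, the largest admissible constant is α = ((π/L)² + c)/((π/L)² + 1).
Simplifying, α = 2*(-125 + 14*π^2)/(7*(25 + 4*π^2)).


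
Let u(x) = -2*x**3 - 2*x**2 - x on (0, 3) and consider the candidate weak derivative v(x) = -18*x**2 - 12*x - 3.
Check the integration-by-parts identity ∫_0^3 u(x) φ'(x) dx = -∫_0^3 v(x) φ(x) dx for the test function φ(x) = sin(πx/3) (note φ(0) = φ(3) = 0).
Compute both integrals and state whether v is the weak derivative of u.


LHS = -648/π^3 + 204/π, RHS = -1944/π^3 + 612/π. No, v is not the weak derivative of u.

u(x) = -2*x**3 - 2*x**2 - x, classical derivative u'(x) = -6*x**2 - 4*x - 1.
φ(x) = sin(πx/3), so φ'(x) = π*cos(π*x/3)/3.
Note φ(0) = φ(3) = 0, so the boundary term u·φ vanishes.
LHS = ∫_0^3 u(x) φ'(x) dx = ∫_0^3 (-2*π*x^3*cos(π*x/3)/3 - 2*π*x^2*cos(π*x/3)/3 - π*x*cos(π*x/3)/3) dx. Term by term:
  ∫_0^3 -2*π*x^2*cos(π*x/3)/3 dx = 36/π;  ∫_0^3 -2*π*x^3*cos(π*x/3)/3 dx = -648/π^3 + 162/π;  ∫_0^3 -π*x*cos(π*x/3)/3 dx = 6/π.
Sum: 36/π + -648/π^3 + 162/π + 6/π = -648/π^3 + 204/π.
So LHS = -648/π^3 + 204/π.
∫_0^3 v(x) φ(x) dx = ∫_0^3 (-18*x^2*sin(π*x/3) - 12*x*sin(π*x/3) - 3*sin(π*x/3)) dx. Term by term:
  ∫_0^3 -3*sin(π*x/3) dx = -18/π;  ∫_0^3 -18*x^2*sin(π*x/3) dx = -486/π + 1944/π^3;  ∫_0^3 -12*x*sin(π*x/3) dx = -108/π.
Sum: -18/π + -486/π + 1944/π^3 − 108/π = -612/π + 1944/π^3.
So RHS = -∫_0^3 v(x) φ(x) dx = -1944/π^3 + 612/π.
LHS − RHS = -408/π + 1296/π^3 ≠ 0, so the identity fails.
(For a valid weak derivative the identity must hold for EVERY test function, in particular this one. The failure shows v is NOT the weak derivative of u.)
Correct weak derivative would be u'(x) = -6*x**2 - 4*x - 1.


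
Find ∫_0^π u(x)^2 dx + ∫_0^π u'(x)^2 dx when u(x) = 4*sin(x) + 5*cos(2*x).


||u||_{H^1(0,π)}^2 = -400/3 + 157*π/2

u'(x) = -10*sin(2*x) + 4*cos(x).
Expand u² and (u')² and integrate term by term on (0, π), using: for integers n ≥ 1, ∫_0^π sin²(nx) dx = ∫_0^π cos²(nx) dx = π/2; for n ≠ n', ∫_0^π sin(nx)sin(n'x) dx = ∫_0^π cos(nx)cos(n'x) dx = 0; and by product-to-sum, ∫_0^π sin(nx)cos(n'x) dx = ½∫_0^π [sin((n+n')x) + sin((n−n')x)] dx, which is 0 when n+n' is even and 2n/(n²−n'²) when n+n' is odd (it need not vanish on (0, π)).
  u² squared terms: (4)²·∫sin(x)² dx = 16·π/2 = 8*π;  (5)²·∫cos(2x)² dx = 25·π/2 = 25*π/2.
  u² cross terms: 2·(4)·(5)·∫sin(x)·cos(2x) dx = 40·(-2/3) = -80/3.
  So ∫_0^π u² dx = 8*π + 25*π/2 − 80/3 = -80/3 + 41*π/2.
  (u')² squared terms: (-10)²·∫sin(2x)² dx = 100·π/2 = 50*π;  (4)²·∫cos(x)² dx = 16·π/2 = 8*π.
  (u')² cross terms: 2·(-10)·(4)·∫sin(2x)·cos(x) dx = -80·(4/3) = -320/3.
  So ∫_0^π (u')² dx = 50*π + 8*π − 320/3 = -320/3 + 58*π.
||u||_{H^1}^2 = (-80/3 + 41*π/2) + (-320/3 + 58*π) = -400/3 + 157*π/2.


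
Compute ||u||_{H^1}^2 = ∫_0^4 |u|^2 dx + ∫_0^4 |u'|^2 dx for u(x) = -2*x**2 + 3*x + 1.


||u||_{H^1}^2 = 1976/5

The H^1 norm (squared) on an interval (0, L) is
  ||u||_{H^1}^2 = ∫_0^L u(x)^2 dx + ∫_0^L u'(x)^2 dx.
Compute u'(x) = 3 - 4*x.
Then u(x)^2 = 4*x**4 - 12*x**3 + 5*x**2 + 6*x + 1 and u'(x)^2 = 16*x**2 - 24*x + 9.
Integrate each monomial from 0 to 4 using ∫_0^4 c·x^n dx = c·4^(n+1)/(n+1):
  ∫_0^4 u(x)^2 dx = ∫_0^4 (4*x^4 - 12*x^3 + 5*x^2 + 6*x + 1) dx. Term by term:
    ∫_0^4 4*x^4 dx = 4096/5;  ∫_0^4 -12*x^3 dx = -768;  ∫_0^4 5*x^2 dx = 320/3;
    ∫_0^4 6*x dx = 48;  ∫_0^4 1 dx = 4.
  Sum: 4096/5 − 768 + 320/3 + 48 + 4 = 3148/15.
  ∫_0^4 u'(x)^2 dx = ∫_0^4 (16*x^2 - 24*x + 9) dx. Term by term:
    ∫_0^4 16*x^2 dx = 1024/3;  ∫_0^4 -24*x dx = -192;  ∫_0^4 9 dx = 36.
  Sum: 1024/3 − 192 + 36 = 556/3.
Adding: ||u||_{H^1}^2 = 3148/15 + 556/3 = 1976/5.


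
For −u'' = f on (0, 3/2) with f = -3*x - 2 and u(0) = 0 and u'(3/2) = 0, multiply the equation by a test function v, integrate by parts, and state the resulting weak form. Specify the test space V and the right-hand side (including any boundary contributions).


V = {v ∈ H^1(0, 3/2) : v(0) = 0} (test functions vanish at x = 0 where u is specified); weak form: ∫_0^3/2 u'v' dx = ∫_0^3/2 (-3*x - 2) v dx for all v ∈ V.

Multiply both sides by a test function v and integrate from 0 to 3/2:
  ∫_0^3/2 −u''(x) v(x) dx = ∫_0^3/2 f(x) v(x) dx.
Integrate the LHS by parts once:
  ∫_0^3/2 −u'' v dx = −[u'(x) v(x)]_0^3/2 + ∫_0^3/2 u'(x) v'(x) dx.
Thus ∫_0^3/2 u'(x) v'(x) dx = ∫_0^3/2 f(x) v(x) dx + [u'(x) v(x)]_0^3/2.
Choose V so that boundary terms are either known or forced to vanish.
Mixed BC: u(0) = 0 (Dirichlet) and u'(3/2) = 0 (Neumann). Define V = {v ∈ H^1(0, 3/2) : v(0) = 0}. Then [u' v]_0^3/2 = u'(3/2)·v(3/2) − u'(0)·0 = 0.
Weak formulation: find u (satisfying any essential BC) such that ∫_0^3/2 u'(x) v'(x) dx = ∫_0^3/2 f v dx for all v ∈ V (Dirichlet at 0 absorbed into V; the Neumann datum at x = 3/2 is zero, so no boundary term remains).
Substituting f(x) = -3*x - 2, the right-hand side is ∫_0^3/2 (-3*x - 2) v dx.


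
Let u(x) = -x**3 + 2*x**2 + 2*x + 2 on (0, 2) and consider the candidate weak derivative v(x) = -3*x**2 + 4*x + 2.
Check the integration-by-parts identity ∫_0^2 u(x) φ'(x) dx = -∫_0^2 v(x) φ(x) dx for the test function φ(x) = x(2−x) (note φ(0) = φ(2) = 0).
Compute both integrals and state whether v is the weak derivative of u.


LHS = -16/5, RHS = -16/5. Yes, v = u' weakly.

u(x) = -x**3 + 2*x**2 + 2*x + 2, classical derivative u'(x) = -3*x**2 + 4*x + 2.
φ(x) = x(2−x), so φ'(x) = 2 - 2*x.
Note φ(0) = φ(2) = 0, so the boundary term u·φ vanishes.
LHS = ∫_0^2 u(x) φ'(x) dx = ∫_0^2 (2*x^4 - 6*x^3 + 4) dx. Term by term:
  ∫_0^2 2*x^4 dx = 64/5;  ∫_0^2 -6*x^3 dx = -24;  ∫_0^2 4 dx = 8.
Sum: 64/5 − 24 + 8 = -16/5.
So LHS = -16/5.
∫_0^2 v(x) φ(x) dx = ∫_0^2 (3*x^4 - 10*x^3 + 6*x^2 + 4*x) dx. Term by term:
  ∫_0^2 3*x^4 dx = 96/5;  ∫_0^2 -10*x^3 dx = -40;  ∫_0^2 6*x^2 dx = 16;
  ∫_0^2 4*x dx = 8.
Sum: 96/5 − 40 + 16 + 8 = 16/5.
So RHS = -∫_0^2 v(x) φ(x) dx = -16/5.
LHS = RHS, so the identity holds for this test φ.
Moreover u is smooth here and v(x) = u'(x) = -3*x**2 + 4*x + 2 pointwise, so the identity holds for every test function. Hence v is the weak derivative of u.


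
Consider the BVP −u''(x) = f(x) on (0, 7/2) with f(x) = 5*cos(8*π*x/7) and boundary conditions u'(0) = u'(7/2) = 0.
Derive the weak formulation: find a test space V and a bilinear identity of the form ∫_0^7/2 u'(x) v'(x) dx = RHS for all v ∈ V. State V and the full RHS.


V = H^1(0, 7/2) (no boundary constraint on v; u is determined up to an additive constant); weak form: ∫_0^7/2 u'v' dx = ∫_0^7/2 (5*cos(8*π*x/7)) v dx for all v ∈ V.

Multiply both sides by a test function v and integrate from 0 to 7/2:
  ∫_0^7/2 −u''(x) v(x) dx = ∫_0^7/2 f(x) v(x) dx.
Integrate the LHS by parts once:
  ∫_0^7/2 −u'' v dx = −[u'(x) v(x)]_0^7/2 + ∫_0^7/2 u'(x) v'(x) dx.
Thus ∫_0^7/2 u'(x) v'(x) dx = ∫_0^7/2 f(x) v(x) dx + [u'(x) v(x)]_0^7/2.
Choose V so that boundary terms are either known or forced to vanish.
u has homogeneous Neumann: u'(0) = u'(7/2) = 0. So [u' v]_0^7/2 = 0·v(7/2) − 0·v(0) = 0 for any v; take V = H^1(0, 7/2).
Weak formulation: find u (satisfying any essential BC) such that ∫_0^7/2 u'(x) v'(x) dx = ∫_0^7/2 f v dx for all v ∈ V (homogeneous Neumann, so boundary terms vanish).
Substituting f(x) = 5*cos(8*π*x/7), the right-hand side is ∫_0^7/2 (5*cos(8*π*x/7)) v dx.
Compatibility check (pure Neumann): taking v ≡ 1 ∈ V gives 0 = ∫_0^7/2 f dx + (0) − (0), i.e. ∫_0^7/2 f dx must equal u'(0) − u'(7/2) = 0. Indeed ∫_0^7/2 (5*cos(8*π*x/7)) dx = 0, so the data are compatible. The solution is then unique only up to an additive constant (fix it e.g. by requiring ∫_0^7/2 u dx = 0).


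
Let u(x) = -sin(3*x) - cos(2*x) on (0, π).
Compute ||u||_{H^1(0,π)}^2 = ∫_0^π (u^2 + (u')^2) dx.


||u||_{H^1(0,π)}^2 = 12 + 15*π/2

u'(x) = 2*sin(2*x) - 3*cos(3*x).
Expand u² and (u')² and integrate term by term on (0, π), using: for integers n ≥ 1, ∫_0^π sin²(nx) dx = ∫_0^π cos²(nx) dx = π/2; for n ≠ n', ∫_0^π sin(nx)sin(n'x) dx = ∫_0^π cos(nx)cos(n'x) dx = 0; and by product-to-sum, ∫_0^π sin(nx)cos(n'x) dx = ½∫_0^π [sin((n+n')x) + sin((n−n')x)] dx, which is 0 when n+n' is even and 2n/(n²−n'²) when n+n' is odd (it need not vanish on (0, π)).
  u² squared terms: (-1)²·∫cos(2x)² dx = 1·π/2 = π/2;  (-1)²·∫sin(3x)² dx = 1·π/2 = π/2.
  u² cross terms: 2·(-1)·(-1)·∫cos(2x)·sin(3x) dx = 2·(6/5) = 12/5.
  So ∫_0^π u² dx = π/2 + π/2 + 12/5 = 12/5 + π.
  (u')² squared terms: (-3)²·∫cos(3x)² dx = 9·π/2 = 9*π/2;  (2)²·∫sin(2x)² dx = 4·π/2 = 2*π.
  (u')² cross terms: 2·(-3)·(2)·∫cos(3x)·sin(2x) dx = -12·(-4/5) = 48/5.
  So ∫_0^π (u')² dx = 9*π/2 + 2*π + 48/5 = 48/5 + 13*π/2.
||u||_{H^1}^2 = (12/5 + π) + (48/5 + 13*π/2) = 12 + 15*π/2.


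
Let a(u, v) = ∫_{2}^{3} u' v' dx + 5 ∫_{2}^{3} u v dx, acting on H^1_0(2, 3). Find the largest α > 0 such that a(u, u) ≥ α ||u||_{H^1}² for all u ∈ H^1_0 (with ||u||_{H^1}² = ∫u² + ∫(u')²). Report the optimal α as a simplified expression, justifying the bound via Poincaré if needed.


α = 1

Coercivity of a(·,·) on H^1_0(2, 3) means a(u, u) ≥ α ||u||_{H^1}² for every u ∈ H^1_0.
The interval has length L = 1, and Poincaré/coercivity depend only on L. Here a(u, u) = ∫(u')² + (5)·∫u².
Here c = 5 ≥ 1, so a(u,u) = ∫(u')² + c∫u² ≥ ∫(u')² + ∫u² = ||u||_{H^1}², i.e. α = 1 works. No larger α is possible: a(u,u) ≥ α||u||_{H^1}² means (1−α)∫(u')² ≥ (α−c)∫u², and for the modes u_n = sin(nπ(x−x₀)/L) (x₀ the left endpoint) one has ∫u_n²/∫(u_n')² = (L/(nπ))² → 0, so a(u_n,u_n)/||u_n||_{H^1}² → 1. Hence the optimal constant is α = 1.
Therefore α = 1.


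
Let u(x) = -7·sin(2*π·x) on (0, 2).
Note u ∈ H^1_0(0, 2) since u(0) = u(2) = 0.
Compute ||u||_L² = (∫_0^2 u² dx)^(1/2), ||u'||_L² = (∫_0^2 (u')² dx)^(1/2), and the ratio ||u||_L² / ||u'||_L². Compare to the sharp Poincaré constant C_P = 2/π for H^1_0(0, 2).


||u||_L² / ||u'||_L² = 1/(2*π) < C_P = 2/π.

u(x) = -7·sin(2*π·x), so u'(x) = -14*π*cos(2*π*x).
Writing u(x) = A·sin(kπx/L) with A = -7 and k = 4, use ∫_0^L sin²(kπx/L) dx = L/2 and ∫_0^L cos²(kπx/L) dx = L/2.
u² = 49·sin²(2*π·x) and (u')² = 196*π^2·cos²(2*π·x), and each of sin², cos² integrates to L/2 = 1 over (0, 2).
∫_0^2 u² dx = 49, so ||u||_L² = 7.
∫_0^2 (u')² dx = 196*π^2, so ||u'||_L² = 14*π.
Ratio ||u||_L² / ||u'||_L² = 1/(2*π).
Sharp Poincaré constant on H^1_0(0, 2) is C_P = L/π = 2/π, achieved by sin(π/2·x).
This is the k = 4 harmonic; the ratio L/(kπ) is strictly less than C_P = L/π, consistent with the sharp inequality ||u||_L² ≤ C_P ||u'||_L².


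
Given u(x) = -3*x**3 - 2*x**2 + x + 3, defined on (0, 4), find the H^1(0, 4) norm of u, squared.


||u||_{H^1}^2 = 5080216/105

The H^1 norm (squared) on an interval (0, L) is
  ||u||_{H^1}^2 = ∫_0^L u(x)^2 dx + ∫_0^L u'(x)^2 dx.
Compute u'(x) = -9*x**2 - 4*x + 1.
Then u(x)^2 = 9*x**6 + 12*x**5 - 2*x**4 - 22*x**3 - 11*x**2 + 6*x + 9 and u'(x)^2 = 81*x**4 + 72*x**3 - 2*x**2 - 8*x + 1.
Integrate each monomial from 0 to 4 using ∫_0^4 c·x^n dx = c·4^(n+1)/(n+1):
  ∫_0^4 u(x)^2 dx = ∫_0^4 (9*x^6 + 12*x^5 - 2*x^4 - 22*x^3 - 11*x^2 + 6*x + 9) dx. Term by term:
    ∫_0^4 9*x^6 dx = 147456/7;  ∫_0^4 12*x^5 dx = 8192;  ∫_0^4 -2*x^4 dx = -2048/5;
    ∫_0^4 -22*x^3 dx = -1408;  ∫_0^4 -11*x^2 dx = -704/3;  ∫_0^4 6*x dx = 48;
    ∫_0^4 9 dx = 36.
  Sum: 147456/7 + 8192 − 2048/5 − 1408 − 704/3 + 48 + 36 = 2865332/105.
  ∫_0^4 u'(x)^2 dx = ∫_0^4 (81*x^4 + 72*x^3 - 2*x^2 - 8*x + 1) dx. Term by term:
    ∫_0^4 81*x^4 dx = 82944/5;  ∫_0^4 72*x^3 dx = 4608;  ∫_0^4 -2*x^2 dx = -128/3;
    ∫_0^4 -8*x dx = -64;  ∫_0^4 1 dx = 4.
  Sum: 82944/5 + 4608 − 128/3 − 64 + 4 = 316412/15.
Adding: ||u||_{H^1}^2 = 2865332/105 + 316412/15 = 5080216/105.


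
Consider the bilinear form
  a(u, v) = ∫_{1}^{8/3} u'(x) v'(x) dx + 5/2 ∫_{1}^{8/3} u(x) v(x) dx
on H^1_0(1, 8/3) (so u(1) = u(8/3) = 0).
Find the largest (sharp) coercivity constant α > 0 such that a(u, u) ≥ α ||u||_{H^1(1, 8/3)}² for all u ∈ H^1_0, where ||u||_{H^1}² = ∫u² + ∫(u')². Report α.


α = 1

Coercivity of a(·,·) on H^1_0(1, 8/3) means a(u, u) ≥ α ||u||_{H^1}² for every u ∈ H^1_0.
The interval has length L = 5/3, and Poincaré/coercivity depend only on L. Here a(u, u) = ∫(u')² + (5/2)·∫u².
Here c = 5/2 ≥ 1, so a(u,u) = ∫(u')² + c∫u² ≥ ∫(u')² + ∫u² = ||u||_{H^1}², i.e. α = 1 works. No larger α is possible: a(u,u) ≥ α||u||_{H^1}² means (1−α)∫(u')² ≥ (α−c)∫u², and for the modes u_n = sin(nπ(x−x₀)/L) (x₀ the left endpoint) one has ∫u_n²/∫(u_n')² = (L/(nπ))² → 0, so a(u_n,u_n)/||u_n||_{H^1}² → 1. Hence the optimal constant is α = 1.
Therefore α = 1.


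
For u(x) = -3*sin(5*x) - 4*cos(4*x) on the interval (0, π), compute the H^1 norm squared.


||u||_{H^1(0,π)}^2 = 1360/3 + 253*π

u'(x) = 16*sin(4*x) - 15*cos(5*x).
Expand u² and (u')² and integrate term by term on (0, π), using: for integers n ≥ 1, ∫_0^π sin²(nx) dx = ∫_0^π cos²(nx) dx = π/2; for n ≠ n', ∫_0^π sin(nx)sin(n'x) dx = ∫_0^π cos(nx)cos(n'x) dx = 0; and by product-to-sum, ∫_0^π sin(nx)cos(n'x) dx = ½∫_0^π [sin((n+n')x) + sin((n−n')x)] dx, which is 0 when n+n' is even and 2n/(n²−n'²) when n+n' is odd (it need not vanish on (0, π)).
  u² squared terms: (-4)²·∫cos(4x)² dx = 16·π/2 = 8*π;  (-3)²·∫sin(5x)² dx = 9·π/2 = 9*π/2.
  u² cross terms: 2·(-4)·(-3)·∫cos(4x)·sin(5x) dx = 24·(10/9) = 80/3.
  So ∫_0^π u² dx = 8*π + 9*π/2 + 80/3 = 80/3 + 25*π/2.
  (u')² squared terms: (-15)²·∫cos(5x)² dx = 225·π/2 = 225*π/2;  (16)²·∫sin(4x)² dx = 256·π/2 = 128*π.
  (u')² cross terms: 2·(-15)·(16)·∫cos(5x)·sin(4x) dx = -480·(-8/9) = 1280/3.
  So ∫_0^π (u')² dx = 225*π/2 + 128*π + 1280/3 = 1280/3 + 481*π/2.
||u||_{H^1}^2 = (80/3 + 25*π/2) + (1280/3 + 481*π/2) = 1360/3 + 253*π.


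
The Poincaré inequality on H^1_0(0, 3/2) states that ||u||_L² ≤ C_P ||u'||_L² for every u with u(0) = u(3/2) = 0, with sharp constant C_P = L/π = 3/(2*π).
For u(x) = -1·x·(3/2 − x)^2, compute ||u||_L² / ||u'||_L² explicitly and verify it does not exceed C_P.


||u||_L² / ||u'||_L² = 3*sqrt(14)/28 < C_P = 3/(2*π).

u(x) = -1·x·(3/2 − x)^2, so u'(x) = -3*x^2 + 6*x - 9/4.
u(x) = -1·x·(3/2 − x)^2 vanishes at x = 0 and x = 3/2, so u ∈ H^1_0(0, 3/2). Differentiate via the product rule and integrate the resulting polynomials term by term.
  ∫_0^3/2 u² dx = ∫_0^3/2 (x^6 - 6*x^5 + 27*x^4/2 - 27*x^3/2 + 81*x^2/16) dx. Term by term:
    ∫_0^3/2 x^6 dx = 2187/896;  ∫_0^3/2 -6*x^5 dx = -729/64;  ∫_0^3/2 27*x^4/2 dx = 6561/320;
    ∫_0^3/2 -27*x^3/2 dx = -2187/128;  ∫_0^3/2 81*x^2/16 dx = 729/128.
  Sum: 2187/896 − 729/64 + 6561/320 − 2187/128 + 729/128 = 729/4480.
  ∫_0^3/2 (u')² dx = ∫_0^3/2 (9*x^4 - 36*x^3 + 99*x^2/2 - 27*x + 81/16) dx. Term by term:
    ∫_0^3/2 9*x^4 dx = 2187/160;  ∫_0^3/2 -36*x^3 dx = -729/16;  ∫_0^3/2 99*x^2/2 dx = 891/16;
    ∫_0^3/2 -27*x dx = -243/8;  ∫_0^3/2 81/16 dx = 243/32.
  Sum: 2187/160 − 729/16 + 891/16 − 243/8 + 243/32 = 81/80.
∫_0^3/2 u² dx = 729/4480, so ||u||_L² = 27*sqrt(70)/560.
∫_0^3/2 (u')² dx = 81/80, so ||u'||_L² = 9*sqrt(5)/20.
Ratio ||u||_L² / ||u'||_L² = 3*sqrt(14)/28.
Sharp Poincaré constant on H^1_0(0, 3/2) is C_P = L/π = 3/(2*π), achieved by sin(2*π/3·x).
A polynomial bump cannot attain the sharp Poincaré constant (only the first sine eigenfunction does), so the ratio is strictly less than C_P, consistent with ||u||_L² ≤ C_P ||u'||_L².


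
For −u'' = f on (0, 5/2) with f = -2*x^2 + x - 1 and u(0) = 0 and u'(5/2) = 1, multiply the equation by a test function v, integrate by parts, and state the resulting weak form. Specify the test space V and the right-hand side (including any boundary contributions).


V = {v ∈ H^1(0, 5/2) : v(0) = 0} (test functions vanish at x = 0 where u is specified); weak form: ∫_0^5/2 u'v' dx = ∫_0^5/2 (-2*x^2 + x - 1) v dx + v(5/2) for all v ∈ V.

Multiply both sides by a test function v and integrate from 0 to 5/2:
  ∫_0^5/2 −u''(x) v(x) dx = ∫_0^5/2 f(x) v(x) dx.
Integrate the LHS by parts once:
  ∫_0^5/2 −u'' v dx = −[u'(x) v(x)]_0^5/2 + ∫_0^5/2 u'(x) v'(x) dx.
Thus ∫_0^5/2 u'(x) v'(x) dx = ∫_0^5/2 f(x) v(x) dx + [u'(x) v(x)]_0^5/2.
Choose V so that boundary terms are either known or forced to vanish.
Mixed BC: u(0) = 0 (Dirichlet) and u'(5/2) = 1 (Neumann). Define V = {v ∈ H^1(0, 5/2) : v(0) = 0}. Then [u' v]_0^5/2 = u'(5/2)·v(5/2) − u'(0)·0 = v(5/2).
Weak formulation: find u (satisfying any essential BC) such that ∫_0^5/2 u'(x) v'(x) dx = ∫_0^5/2 f v dx + v(5/2) for all v ∈ V (Dirichlet at 0 absorbed into V; Neumann datum at x = 5/2 contributes the boundary term).
Substituting f(x) = -2*x^2 + x - 1, the right-hand side is ∫_0^5/2 (-2*x^2 + x - 1) v dx + v(5/2).


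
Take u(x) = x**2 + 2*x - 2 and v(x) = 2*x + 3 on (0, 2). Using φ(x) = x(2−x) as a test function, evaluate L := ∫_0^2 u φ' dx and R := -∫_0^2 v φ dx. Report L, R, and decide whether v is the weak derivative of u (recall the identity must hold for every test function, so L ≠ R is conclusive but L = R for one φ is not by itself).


LHS = -16/3, RHS = -20/3. No, v is not the weak derivative of u.

u(x) = x**2 + 2*x - 2, classical derivative u'(x) = 2*x + 2.
φ(x) = x(2−x), so φ'(x) = 2 - 2*x.
Note φ(0) = φ(2) = 0, so the boundary term u·φ vanishes.
LHS = ∫_0^2 u(x) φ'(x) dx = ∫_0^2 (-2*x^3 - 2*x^2 + 8*x - 4) dx. Term by term:
  ∫_0^2 -2*x^3 dx = -8;  ∫_0^2 -2*x^2 dx = -16/3;  ∫_0^2 8*x dx = 16;
  ∫_0^2 -4 dx = -8.
Sum: -8 − 16/3 + 16 − 8 = -16/3.
So LHS = -16/3.
∫_0^2 v(x) φ(x) dx = ∫_0^2 (-2*x^3 + x^2 + 6*x) dx. Term by term:
  ∫_0^2 -2*x^3 dx = -8;  ∫_0^2 x^2 dx = 8/3;  ∫_0^2 6*x dx = 12.
Sum: -8 + 8/3 + 12 = 20/3.
So RHS = -∫_0^2 v(x) φ(x) dx = -20/3.
LHS − RHS = 4/3 ≠ 0, so the identity fails.
(For a valid weak derivative the identity must hold for EVERY test function, in particular this one. The failure shows v is NOT the weak derivative of u.)
Correct weak derivative would be u'(x) = 2*x + 2.


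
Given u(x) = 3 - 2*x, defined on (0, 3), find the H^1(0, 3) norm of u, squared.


||u||_{H^1}^2 = 21

The H^1 norm (squared) on an interval (0, L) is
  ||u||_{H^1}^2 = ∫_0^L u(x)^2 dx + ∫_0^L u'(x)^2 dx.
Compute u'(x) = -2.
Then u(x)^2 = 4*x**2 - 12*x + 9 and u'(x)^2 = 4.
Integrate each monomial from 0 to 3 using ∫_0^3 c·x^n dx = c·3^(n+1)/(n+1):
  ∫_0^3 u(x)^2 dx = ∫_0^3 (4*x^2 - 12*x + 9) dx. Term by term:
    ∫_0^3 4*x^2 dx = 36;  ∫_0^3 -12*x dx = -54;  ∫_0^3 9 dx = 27.
  Sum: 36 − 54 + 27 = 9.
  ∫_0^3 u'(x)^2 dx = ∫_0^3 (4) dx. Term by term:
    ∫_0^3 4 dx = 12.
Adding: ||u||_{H^1}^2 = 9 + 12 = 21.


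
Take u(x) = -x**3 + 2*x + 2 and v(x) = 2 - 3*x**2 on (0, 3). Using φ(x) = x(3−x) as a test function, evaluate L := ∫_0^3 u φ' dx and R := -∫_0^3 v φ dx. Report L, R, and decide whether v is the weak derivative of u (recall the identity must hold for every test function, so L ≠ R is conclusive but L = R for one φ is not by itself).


LHS = 549/20, RHS = 549/20. Yes, v = u' weakly.

u(x) = -x**3 + 2*x + 2, classical derivative u'(x) = 2 - 3*x**2.
φ(x) = x(3−x), so φ'(x) = 3 - 2*x.
Note φ(0) = φ(3) = 0, so the boundary term u·φ vanishes.
LHS = ∫_0^3 u(x) φ'(x) dx = ∫_0^3 (2*x^4 - 3*x^3 - 4*x^2 + 2*x + 6) dx. Term by term:
  ∫_0^3 2*x^4 dx = 486/5;  ∫_0^3 -3*x^3 dx = -243/4;  ∫_0^3 -4*x^2 dx = -36;
  ∫_0^3 2*x dx = 9;  ∫_0^3 6 dx = 18.
Sum: 486/5 − 243/4 − 36 + 9 + 18 = 549/20.
So LHS = 549/20.
∫_0^3 v(x) φ(x) dx = ∫_0^3 (3*x^4 - 9*x^3 - 2*x^2 + 6*x) dx. Term by term:
  ∫_0^3 3*x^4 dx = 729/5;  ∫_0^3 -9*x^3 dx = -729/4;  ∫_0^3 -2*x^2 dx = -18;
  ∫_0^3 6*x dx = 27.
Sum: 729/5 − 729/4 − 18 + 27 = -549/20.
So RHS = -∫_0^3 v(x) φ(x) dx = 549/20.
LHS = RHS, so the identity holds for this test φ.
Moreover u is smooth here and v(x) = u'(x) = 2 - 3*x**2 pointwise, so the identity holds for every test function. Hence v is the weak derivative of u.


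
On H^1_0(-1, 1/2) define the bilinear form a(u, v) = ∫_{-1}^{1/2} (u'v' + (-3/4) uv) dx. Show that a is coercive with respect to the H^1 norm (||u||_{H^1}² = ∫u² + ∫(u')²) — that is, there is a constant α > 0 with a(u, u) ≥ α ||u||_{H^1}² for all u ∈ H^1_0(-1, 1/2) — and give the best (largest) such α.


α = (-27 + 16*π^2)/(4*(9 + 4*π^2))

Coercivity of a(·,·) on H^1_0(-1, 1/2) means a(u, u) ≥ α ||u||_{H^1}² for every u ∈ H^1_0.
The interval has length L = 3/2, and Poincaré/coercivity depend only on L. Here a(u, u) = ∫(u')² + (-3/4)·∫u².
Here c = -3/4 < 0 with |c| < (π/L)² = 4*π^2/9, so coercivity still holds. The condition a(u,u) ≥ α||u||_{H^1}² reads (1−α)∫(u')² ≥ (α−c)∫u². Any admissible α is ≤ 1 (rapidly oscillating u have ∫u²/∫(u')² → 0), and α = 1 would force 0 ≥ (1−c)∫u², impossible since c < 1; so 1−α > 0. By the sharp Poincaré inequality on H^1_0 of an interval of length L, ∫(u')² ≥ (π/L)²∫u² with equality for the first sine mode sin(π(x−x₀)/L) (x₀ the left endpoint), so the inequality holds for all u iff (1−α)(π/L)² ≥ α − c, i.e. α ≤ ((π/L)² + c)/((π/L)² + 1) = (1 + c(L/π)²)/(1 + (L/π)²). (Direct route, valid since c ≤ 0: Poincaré gives c∫u² ≥ c(L/π)²∫(u')², so a(u,u) ≥ (1 + c(L/π)²)∫(u')², while ||u||_{H^1}² ≤ (1 + (L/π)²)∫(u')²; dividing yields the same α.) With (π/L)² = 4*π^2/9 and c = -3/4, the largest admissible constant is α = ((π/L)² + c)/((π/L)² + 1).
Simplifying, α = (-27 + 16*π^2)/(4*(9 + 4*π^2)).


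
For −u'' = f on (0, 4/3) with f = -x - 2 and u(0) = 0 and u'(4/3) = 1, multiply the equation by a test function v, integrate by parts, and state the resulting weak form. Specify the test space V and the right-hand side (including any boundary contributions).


V = {v ∈ H^1(0, 4/3) : v(0) = 0} (test functions vanish at x = 0 where u is specified); weak form: ∫_0^4/3 u'v' dx = ∫_0^4/3 (-x - 2) v dx + v(4/3) for all v ∈ V.

Multiply both sides by a test function v and integrate from 0 to 4/3:
  ∫_0^4/3 −u''(x) v(x) dx = ∫_0^4/3 f(x) v(x) dx.
Integrate the LHS by parts once:
  ∫_0^4/3 −u'' v dx = −[u'(x) v(x)]_0^4/3 + ∫_0^4/3 u'(x) v'(x) dx.
Thus ∫_0^4/3 u'(x) v'(x) dx = ∫_0^4/3 f(x) v(x) dx + [u'(x) v(x)]_0^4/3.
Choose V so that boundary terms are either known or forced to vanish.
Mixed BC: u(0) = 0 (Dirichlet) and u'(4/3) = 1 (Neumann). Define V = {v ∈ H^1(0, 4/3) : v(0) = 0}. Then [u' v]_0^4/3 = u'(4/3)·v(4/3) − u'(0)·0 = v(4/3).
Weak formulation: find u (satisfying any essential BC) such that ∫_0^4/3 u'(x) v'(x) dx = ∫_0^4/3 f v dx + v(4/3) for all v ∈ V (Dirichlet at 0 absorbed into V; Neumann datum at x = 4/3 contributes the boundary term).
Substituting f(x) = -x - 2, the right-hand side is ∫_0^4/3 (-x - 2) v dx + v(4/3).


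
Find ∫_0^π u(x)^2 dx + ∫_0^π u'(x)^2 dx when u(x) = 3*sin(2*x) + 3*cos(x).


||u||_{H^1(0,π)}^2 = 48 + 63*π/2

u'(x) = -3*sin(x) + 6*cos(2*x).
Expand u² and (u')² and integrate term by term on (0, π), using: for integers n ≥ 1, ∫_0^π sin²(nx) dx = ∫_0^π cos²(nx) dx = π/2; for n ≠ n', ∫_0^π sin(nx)sin(n'x) dx = ∫_0^π cos(nx)cos(n'x) dx = 0; and by product-to-sum, ∫_0^π sin(nx)cos(n'x) dx = ½∫_0^π [sin((n+n')x) + sin((n−n')x)] dx, which is 0 when n+n' is even and 2n/(n²−n'²) when n+n' is odd (it need not vanish on (0, π)).
  u² squared terms: (3)²·∫cos(x)² dx = 9·π/2 = 9*π/2;  (3)²·∫sin(2x)² dx = 9·π/2 = 9*π/2.
  u² cross terms: 2·(3)·(3)·∫cos(x)·sin(2x) dx = 18·(4/3) = 24.
  So ∫_0^π u² dx = 9*π/2 + 9*π/2 + 24 = 24 + 9*π.
  (u')² squared terms: (-3)²·∫sin(x)² dx = 9·π/2 = 9*π/2;  (6)²·∫cos(2x)² dx = 36·π/2 = 18*π.
  (u')² cross terms: 2·(-3)·(6)·∫sin(x)·cos(2x) dx = -36·(-2/3) = 24.
  So ∫_0^π (u')² dx = 9*π/2 + 18*π + 24 = 24 + 45*π/2.
||u||_{H^1}^2 = (24 + 9*π) + (24 + 45*π/2) = 48 + 63*π/2.


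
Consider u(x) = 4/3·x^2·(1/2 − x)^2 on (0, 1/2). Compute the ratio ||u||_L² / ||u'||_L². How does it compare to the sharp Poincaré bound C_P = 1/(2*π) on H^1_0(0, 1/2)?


||u||_L² / ||u'||_L² = sqrt(3)/12 < C_P = 1/(2*π).

u(x) = 4/3·x^2·(1/2 − x)^2, so u'(x) = 2*x*(2*x - 1)*(4*x - 1)/3.
u(x) = 4/3·x^2·(1/2 − x)^2 vanishes at x = 0 and x = 1/2, so u ∈ H^1_0(0, 1/2). Differentiate via the product rule and integrate the resulting polynomials term by term.
  ∫_0^1/2 u² dx = ∫_0^1/2 (16*x^8/9 - 32*x^7/9 + 8*x^6/3 - 8*x^5/9 + x^4/9) dx. Term by term:
    ∫_0^1/2 16*x^8/9 dx = 1/2592;  ∫_0^1/2 -32*x^7/9 dx = -1/576;  ∫_0^1/2 8*x^6/3 dx = 1/336;
    ∫_0^1/2 -8*x^5/9 dx = -1/432;  ∫_0^1/2 x^4/9 dx = 1/1440.
  Sum: 1/2592 − 1/576 + 1/336 − 1/432 + 1/1440 = 1/181440.
  ∫_0^1/2 (u')² dx = ∫_0^1/2 (256*x^6/9 - 128*x^5/3 + 208*x^4/9 - 16*x^3/3 + 4*x^2/9) dx. Term by term:
    ∫_0^1/2 256*x^6/9 dx = 2/63;  ∫_0^1/2 -128*x^5/3 dx = -1/9;  ∫_0^1/2 208*x^4/9 dx = 13/90;
    ∫_0^1/2 -16*x^3/3 dx = -1/12;  ∫_0^1/2 4*x^2/9 dx = 1/54.
  Sum: 2/63 − 1/9 + 13/90 − 1/12 + 1/54 = 1/3780.
∫_0^1/2 u² dx = 1/181440, so ||u||_L² = sqrt(35)/2520.
∫_0^1/2 (u')² dx = 1/3780, so ||u'||_L² = sqrt(105)/630.
Ratio ||u||_L² / ||u'||_L² = sqrt(3)/12.
Sharp Poincaré constant on H^1_0(0, 1/2) is C_P = L/π = 1/(2*π), achieved by sin(2*π·x).
A polynomial bump cannot attain the sharp Poincaré constant (only the first sine eigenfunction does), so the ratio is strictly less than C_P, consistent with ||u||_L² ≤ C_P ||u'||_L².


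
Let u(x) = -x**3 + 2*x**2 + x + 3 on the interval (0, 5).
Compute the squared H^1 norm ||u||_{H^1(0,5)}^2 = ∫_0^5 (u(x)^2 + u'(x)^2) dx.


||u||_{H^1}^2 = 199075/42

The H^1 norm (squared) on an interval (0, L) is
  ||u||_{H^1}^2 = ∫_0^L u(x)^2 dx + ∫_0^L u'(x)^2 dx.
Compute u'(x) = -3*x**2 + 4*x + 1.
Then u(x)^2 = x**6 - 4*x**5 + 2*x**4 - 2*x**3 + 13*x**2 + 6*x + 9 and u'(x)^2 = 9*x**4 - 24*x**3 + 10*x**2 + 8*x + 1.
Integrate each monomial from 0 to 5 using ∫_0^5 c·x^n dx = c·5^(n+1)/(n+1):
  ∫_0^5 u(x)^2 dx = ∫_0^5 (x^6 - 4*x^5 + 2*x^4 - 2*x^3 + 13*x^2 + 6*x + 9) dx. Term by term:
    ∫_0^5 x^6 dx = 78125/7;  ∫_0^5 -4*x^5 dx = -31250/3;  ∫_0^5 2*x^4 dx = 1250;
    ∫_0^5 -2*x^3 dx = -625/2;  ∫_0^5 13*x^2 dx = 1625/3;  ∫_0^5 6*x dx = 75;
    ∫_0^5 9 dx = 45.
  Sum: 78125/7 − 31250/3 + 1250 − 625/2 + 1625/3 + 75 + 45 = 32805/14.
  ∫_0^5 u'(x)^2 dx = ∫_0^5 (9*x^4 - 24*x^3 + 10*x^2 + 8*x + 1) dx. Term by term:
    ∫_0^5 9*x^4 dx = 5625;  ∫_0^5 -24*x^3 dx = -3750;  ∫_0^5 10*x^2 dx = 1250/3;
    ∫_0^5 8*x dx = 100;  ∫_0^5 1 dx = 5.
  Sum: 5625 − 3750 + 1250/3 + 100 + 5 = 7190/3.
Adding: ||u||_{H^1}^2 = 32805/14 + 7190/3 = 199075/42.


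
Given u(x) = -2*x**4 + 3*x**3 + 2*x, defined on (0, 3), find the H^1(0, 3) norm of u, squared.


||u||_{H^1}^2 = 524271/70

The H^1 norm (squared) on an interval (0, L) is
  ||u||_{H^1}^2 = ∫_0^L u(x)^2 dx + ∫_0^L u'(x)^2 dx.
Compute u'(x) = -8*x**3 + 9*x**2 + 2.
Then u(x)^2 = 4*x**8 - 12*x**7 + 9*x**6 - 8*x**5 + 12*x**4 + 4*x**2 and u'(x)^2 = 64*x**6 - 144*x**5 + 81*x**4 - 32*x**3 + 36*x**2 + 4.
Integrate each monomial from 0 to 3 using ∫_0^3 c·x^n dx = c·3^(n+1)/(n+1):
  ∫_0^3 u(x)^2 dx = ∫_0^3 (4*x^8 - 12*x^7 + 9*x^6 - 8*x^5 + 12*x^4 + 4*x^2) dx. Term by term:
    ∫_0^3 4*x^8 dx = 8748;  ∫_0^3 -12*x^7 dx = -19683/2;  ∫_0^3 9*x^6 dx = 19683/7;
    ∫_0^3 -8*x^5 dx = -972;  ∫_0^3 12*x^4 dx = 2916/5;  ∫_0^3 4*x^2 dx = 36.
  Sum: 8748 − 19683/2 + 19683/7 − 972 + 2916/5 + 36 = 95589/70.
  ∫_0^3 u'(x)^2 dx = ∫_0^3 (64*x^6 - 144*x^5 + 81*x^4 - 32*x^3 + 36*x^2 + 4) dx. Term by term:
    ∫_0^3 64*x^6 dx = 139968/7;  ∫_0^3 -144*x^5 dx = -17496;  ∫_0^3 81*x^4 dx = 19683/5;
    ∫_0^3 -32*x^3 dx = -648;  ∫_0^3 36*x^2 dx = 324;  ∫_0^3 4 dx = 12.
  Sum: 139968/7 − 17496 + 19683/5 − 648 + 324 + 12 = 214341/35.
Adding: ||u||_{H^1}^2 = 95589/70 + 214341/35 = 524271/70.


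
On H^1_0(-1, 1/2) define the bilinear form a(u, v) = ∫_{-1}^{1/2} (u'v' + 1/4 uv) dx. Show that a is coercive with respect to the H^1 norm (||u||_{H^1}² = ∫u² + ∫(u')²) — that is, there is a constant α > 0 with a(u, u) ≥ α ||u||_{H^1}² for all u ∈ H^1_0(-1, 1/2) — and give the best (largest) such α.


α = (9 + 16*π^2)/(4*(9 + 4*π^2))

Coercivity of a(·,·) on H^1_0(-1, 1/2) means a(u, u) ≥ α ||u||_{H^1}² for every u ∈ H^1_0.
The interval has length L = 3/2, and Poincaré/coercivity depend only on L. Here a(u, u) = ∫(u')² + (1/4)·∫u².
Here 0 < c = 1/4 < 1. The condition a(u,u) ≥ α||u||_{H^1}² reads (1−α)∫(u')² ≥ (α−c)∫u². Any admissible α is ≤ 1 (rapidly oscillating u have ∫u²/∫(u')² → 0), and α = 1 would force 0 ≥ (1−c)∫u², impossible since c < 1; so 1−α > 0. By the sharp Poincaré inequality on H^1_0 of an interval of length L, ∫(u')² ≥ (π/L)²∫u² with equality for the first sine mode sin(π(x−x₀)/L) (x₀ the left endpoint), so the inequality holds for all u iff (1−α)(π/L)² ≥ α − c, i.e. α ≤ ((π/L)² + c)/((π/L)² + 1) = (1 + c(L/π)²)/(1 + (L/π)²). With (π/L)² = 4*π^2/9 and c = 1/4, the largest admissible constant is α = ((π/L)² + c)/((π/L)² + 1).
Simplifying, α = (9 + 16*π^2)/(4*(9 + 4*π^2)).


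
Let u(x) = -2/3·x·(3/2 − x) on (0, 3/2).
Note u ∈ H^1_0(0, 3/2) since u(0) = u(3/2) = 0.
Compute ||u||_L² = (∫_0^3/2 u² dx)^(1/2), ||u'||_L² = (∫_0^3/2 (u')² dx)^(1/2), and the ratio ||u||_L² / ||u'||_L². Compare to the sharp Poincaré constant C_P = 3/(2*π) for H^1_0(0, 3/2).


||u||_L² / ||u'||_L² = 3*sqrt(10)/20 < C_P = 3/(2*π).

u(x) = -2/3·x·(3/2 − x), so u'(x) = 4*x/3 - 1.
u(x) = -2/3·x·(3/2 − x) vanishes at x = 0 and x = 3/2, so u ∈ H^1_0(0, 3/2). Differentiate via the product rule and integrate the resulting polynomials term by term.
  ∫_0^3/2 u² dx = ∫_0^3/2 (4*x^4/9 - 4*x^3/3 + x^2) dx. Term by term:
    ∫_0^3/2 4*x^4/9 dx = 27/40;  ∫_0^3/2 -4*x^3/3 dx = -27/16;  ∫_0^3/2 x^2 dx = 9/8.
  Sum: 27/40 − 27/16 + 9/8 = 9/80.
  ∫_0^3/2 (u')² dx = ∫_0^3/2 (16*x^2/9 - 8*x/3 + 1) dx. Term by term:
    ∫_0^3/2 16*x^2/9 dx = 2;  ∫_0^3/2 -8*x/3 dx = -3;  ∫_0^3/2 1 dx = 3/2.
  Sum: 2 − 3 + 3/2 = 1/2.
∫_0^3/2 u² dx = 9/80, so ||u||_L² = 3*sqrt(5)/20.
∫_0^3/2 (u')² dx = 1/2, so ||u'||_L² = sqrt(2)/2.
Ratio ||u||_L² / ||u'||_L² = 3*sqrt(10)/20.
Sharp Poincaré constant on H^1_0(0, 3/2) is C_P = L/π = 3/(2*π), achieved by sin(2*π/3·x).
A polynomial bump cannot attain the sharp Poincaré constant (only the first sine eigenfunction does), so the ratio is strictly less than C_P, consistent with ||u||_L² ≤ C_P ||u'||_L².
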